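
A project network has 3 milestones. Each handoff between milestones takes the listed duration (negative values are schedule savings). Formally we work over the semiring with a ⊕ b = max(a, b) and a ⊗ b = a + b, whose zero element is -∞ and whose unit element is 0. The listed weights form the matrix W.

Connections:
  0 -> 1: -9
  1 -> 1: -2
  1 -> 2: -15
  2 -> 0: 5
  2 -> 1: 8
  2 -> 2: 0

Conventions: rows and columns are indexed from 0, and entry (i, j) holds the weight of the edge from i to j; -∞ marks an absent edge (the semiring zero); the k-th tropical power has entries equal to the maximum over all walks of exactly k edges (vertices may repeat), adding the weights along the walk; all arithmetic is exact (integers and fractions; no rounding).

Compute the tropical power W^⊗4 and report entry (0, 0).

W^⊗2:
  [-∞, -11, -24]
  [-10, -4, -15]
  [5, 8, 0]
W^⊗3:
  [-19, -13, -24]
  [-10, -6, -15]
  [5, 8, 0]
W^⊗4:
  [-19, -15, -24]
  [-10, -7, -15]
  [5, 8, 0]
Key observation: the optimum is the walk 0->1->2->2->0, with weight (-9) + (-15) + 0 + 5 = -19.
Optimal value attained by: walk 0->1->2->2->0.
Answer: (W^⊗4)[0][0] = -19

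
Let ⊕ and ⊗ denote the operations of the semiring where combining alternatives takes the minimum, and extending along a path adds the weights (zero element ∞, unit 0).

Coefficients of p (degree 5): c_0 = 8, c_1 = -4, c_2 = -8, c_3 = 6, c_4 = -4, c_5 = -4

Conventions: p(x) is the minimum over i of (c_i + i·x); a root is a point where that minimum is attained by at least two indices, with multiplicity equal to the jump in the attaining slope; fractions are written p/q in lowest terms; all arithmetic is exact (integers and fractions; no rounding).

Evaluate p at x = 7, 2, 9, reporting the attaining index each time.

p(7) = min(8+0·7=8, -4+1·7=3, -8+2·7=6, 6+3·7=27, -4+4·7=24, -4+5·7=31) = 3 (attained by i=1)
p(2) = min(8+0·2=8, -4+1·2=-2, -8+2·2=-4, 6+3·2=12, -4+4·2=4, -4+5·2=6) = -4 (attained by i=2)
p(9) = min(8+0·9=8, -4+1·9=5, -8+2·9=10, 6+3·9=33, -4+4·9=32, -4+5·9=41) = 5 (attained by i=1)
Answer: p(7) = 3; p(2) = -4; p(9) = 5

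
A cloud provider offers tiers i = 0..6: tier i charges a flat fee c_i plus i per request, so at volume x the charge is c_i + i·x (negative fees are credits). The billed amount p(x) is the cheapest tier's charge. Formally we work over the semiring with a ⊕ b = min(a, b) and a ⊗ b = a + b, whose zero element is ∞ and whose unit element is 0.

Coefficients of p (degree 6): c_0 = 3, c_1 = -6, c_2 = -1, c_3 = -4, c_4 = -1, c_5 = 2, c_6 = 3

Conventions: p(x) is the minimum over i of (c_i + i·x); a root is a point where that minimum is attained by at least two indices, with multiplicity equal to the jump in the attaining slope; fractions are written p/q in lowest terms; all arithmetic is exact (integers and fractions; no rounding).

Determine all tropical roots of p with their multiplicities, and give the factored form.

hull edge (i=0, c=3) to (i=1, c=-6): slope -9, span 1
hull edge (i=1, c=-6) to (i=3, c=-4): slope 1, span 2
hull edge (i=3, c=-4) to (i=6, c=3): slope 7/3, span 3
Factored form: p(x) = 3 ⊗ (x ⊕ (-7/3)) ⊗ (x ⊕ (-7/3)) ⊗ (x ⊕ (-7/3)) ⊗ (x ⊕ (-1)) ⊗ (x ⊕ (-1)) ⊗ (x ⊕ 9)
Answer: roots = -7/3 (mult 3), -1 (mult 2), 9 (mult 1)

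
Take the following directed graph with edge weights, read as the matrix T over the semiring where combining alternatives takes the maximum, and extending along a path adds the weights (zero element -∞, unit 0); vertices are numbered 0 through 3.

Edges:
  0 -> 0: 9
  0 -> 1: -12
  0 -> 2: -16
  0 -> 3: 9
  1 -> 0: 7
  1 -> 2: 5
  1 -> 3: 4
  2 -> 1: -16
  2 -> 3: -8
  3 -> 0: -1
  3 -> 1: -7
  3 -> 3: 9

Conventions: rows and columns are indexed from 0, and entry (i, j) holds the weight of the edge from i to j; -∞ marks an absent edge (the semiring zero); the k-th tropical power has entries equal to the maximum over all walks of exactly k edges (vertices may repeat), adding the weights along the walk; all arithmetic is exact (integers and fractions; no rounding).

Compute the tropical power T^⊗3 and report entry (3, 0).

T^⊗2:
  [18, 2, -7, 18]
  [16, -3, -9, 16]
  [-9, -15, -11, 1]
  [8, 2, -2, 18]
T^⊗3:
  [27, 11, 7, 27]
  [25, 9, 2, 25]
  [0, -6, -10, 10]
  [17, 11, 7, 27]
Key observation: the optimum is the walk 3->0->0->0, with weight (-1) + 9 + 9 = 17.
Optimal value attained by: walk 3->0->0->0.
Answer: (T^⊗3)[3][0] = 17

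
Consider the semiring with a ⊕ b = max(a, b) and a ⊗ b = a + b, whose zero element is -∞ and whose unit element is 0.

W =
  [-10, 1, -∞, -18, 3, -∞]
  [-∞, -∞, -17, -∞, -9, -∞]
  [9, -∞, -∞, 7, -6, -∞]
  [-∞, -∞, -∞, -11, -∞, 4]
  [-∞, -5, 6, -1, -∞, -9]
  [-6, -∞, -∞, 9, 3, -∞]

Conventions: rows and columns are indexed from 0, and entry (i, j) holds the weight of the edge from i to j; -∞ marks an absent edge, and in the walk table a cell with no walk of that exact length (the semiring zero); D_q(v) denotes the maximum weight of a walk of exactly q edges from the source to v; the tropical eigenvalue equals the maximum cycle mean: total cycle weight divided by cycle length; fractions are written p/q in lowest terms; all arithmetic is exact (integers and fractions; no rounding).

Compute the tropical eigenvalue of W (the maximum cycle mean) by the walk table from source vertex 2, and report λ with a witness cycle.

q=0: [-∞, -∞, 0, -∞, -∞, -∞]
q=1: [9, -∞, -∞, 7, -6, -∞]
q=2: [-1, 10, 0, -4, 12, 11]
q=3: [9, 7, 18, 20, 14, 3]
q=4: [27, 10, 20, 25, 12, 24]
q=5: [29, 28, 18, 33, 30, 29]
q=6: [27, 30, 36, 38, 32, 37]
Optimal cycle mean attained by: cycle 3->5->3, total 4 + 9, length 2.
Answer: λ = 13/2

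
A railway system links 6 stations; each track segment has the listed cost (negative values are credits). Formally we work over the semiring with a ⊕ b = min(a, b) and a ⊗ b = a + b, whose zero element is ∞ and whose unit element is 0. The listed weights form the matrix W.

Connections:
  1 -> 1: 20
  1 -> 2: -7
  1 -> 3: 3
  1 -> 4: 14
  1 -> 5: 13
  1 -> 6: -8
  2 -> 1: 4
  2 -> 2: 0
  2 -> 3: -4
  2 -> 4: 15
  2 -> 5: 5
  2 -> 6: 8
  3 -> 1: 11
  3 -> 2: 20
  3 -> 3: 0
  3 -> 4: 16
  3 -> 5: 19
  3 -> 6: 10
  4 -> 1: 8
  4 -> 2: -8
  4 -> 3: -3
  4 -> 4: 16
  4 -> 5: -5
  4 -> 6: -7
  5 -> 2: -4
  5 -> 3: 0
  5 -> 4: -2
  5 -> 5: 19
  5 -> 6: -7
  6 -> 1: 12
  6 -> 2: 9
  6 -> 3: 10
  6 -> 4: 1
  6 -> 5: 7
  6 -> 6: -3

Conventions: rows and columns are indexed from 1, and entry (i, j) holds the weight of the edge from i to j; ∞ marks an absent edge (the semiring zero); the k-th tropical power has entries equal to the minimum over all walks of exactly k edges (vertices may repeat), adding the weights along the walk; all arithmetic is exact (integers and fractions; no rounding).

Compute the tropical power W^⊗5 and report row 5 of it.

W^⊗2:
  [-3, -7, -11, -7, -2, -11]
  [4, -3, -4, 3, 5, -4]
  [11, 4, 0, 11, 11, 3]
  [-4, -9, -12, -7, -3, -12]
  [0, -10, -8, -6, -7, -10]
  [9, -7, -2, -2, -4, -6]
W^⊗3:
  [-3, -15, -11, -10, -12, -14]
  [1, -5, -7, -3, -2, -7]
  [8, 3, 0, 4, 6, 0]
  [-5, -15, -13, -11, -12, -15]
  [-6, -14, -14, -9, -11, -14]
  [-3, -10, -11, -6, -7, -11]
W^⊗4:
  [-11, -18, -19, -14, -15, -19]
  [-1, -11, -9, -6, -8, -10]
  [7, -4, -1, 1, -1, -3]
  [-11, -19, -19, -14, -16, -19]
  [-10, -17, -18, -13, -14, -18]
  [-6, -14, -14, -10, -11, -14]
W^⊗5:
  [-14, -22, -22, -18, -19, -22]
  [-7, -14, -15, -10, -11, -15]
  [0, -7, -8, -3, -4, -8]
  [-15, -22, -23, -18, -19, -23]
  [-13, -21, -21, -17, -18, -21]
  [-10, -18, -18, -13, -15, -18]
Answer: row 5 of W^⊗5 = [-13, -21, -21, -17, -18, -21]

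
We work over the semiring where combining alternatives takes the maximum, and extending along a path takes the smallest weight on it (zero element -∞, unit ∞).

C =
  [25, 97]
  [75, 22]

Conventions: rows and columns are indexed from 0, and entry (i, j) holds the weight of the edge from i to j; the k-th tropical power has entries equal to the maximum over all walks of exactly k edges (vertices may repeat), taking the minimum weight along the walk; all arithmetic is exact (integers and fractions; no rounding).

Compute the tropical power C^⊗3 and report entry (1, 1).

C^⊗2:
  [75, 25]
  [25, 75]
C^⊗3:
  [25, 75]
  [75, 25]
Key observation: the optimum is the walk 1->0->0->1, with weight 75 min 25 min 97 = 25.
Optimal value attained by: walk 1->0->0->1.
Answer: (C^⊗3)[1][1] = 25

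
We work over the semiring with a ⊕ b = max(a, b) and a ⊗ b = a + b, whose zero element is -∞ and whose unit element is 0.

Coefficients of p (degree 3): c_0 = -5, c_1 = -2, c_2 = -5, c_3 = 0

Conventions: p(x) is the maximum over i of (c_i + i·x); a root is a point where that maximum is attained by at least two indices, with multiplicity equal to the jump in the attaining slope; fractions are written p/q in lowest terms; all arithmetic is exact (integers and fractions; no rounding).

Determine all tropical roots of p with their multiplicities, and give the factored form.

hull edge (i=0, c=-5) to (i=1, c=-2): slope 3, span 1
hull edge (i=1, c=-2) to (i=3, c=0): slope 1, span 2
Factored form: p(x) = 0 ⊗ (x ⊕ (-3)) ⊗ (x ⊕ (-1)) ⊗ (x ⊕ (-1))
Answer: roots = -3 (mult 1), -1 (mult 2)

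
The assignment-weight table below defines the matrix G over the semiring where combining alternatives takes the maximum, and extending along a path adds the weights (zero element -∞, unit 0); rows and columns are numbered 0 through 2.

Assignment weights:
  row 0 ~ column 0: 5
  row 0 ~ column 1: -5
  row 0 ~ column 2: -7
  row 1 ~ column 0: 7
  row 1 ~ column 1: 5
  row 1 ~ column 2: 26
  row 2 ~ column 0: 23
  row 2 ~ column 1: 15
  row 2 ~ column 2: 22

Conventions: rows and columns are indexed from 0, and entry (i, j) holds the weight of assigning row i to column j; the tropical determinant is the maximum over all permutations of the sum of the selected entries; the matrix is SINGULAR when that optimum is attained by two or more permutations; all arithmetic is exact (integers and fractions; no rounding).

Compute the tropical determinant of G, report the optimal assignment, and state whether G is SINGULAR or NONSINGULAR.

σ = (0, 1, 2): 5 + 5 + 22 = 32
σ = (0, 2, 1): 5 + 26 + 15 = 46
σ = (1, 0, 2): (-5) + 7 + 22 = 24
σ = (1, 2, 0): (-5) + 26 + 23 = 44
σ = (2, 0, 1): (-7) + 7 + 15 = 15
σ = (2, 1, 0): (-7) + 5 + 23 = 21
Optimal value attained by: σ = (0, 2, 1).
Answer: det⊕(G) = 46; verdict: NONSINGULAR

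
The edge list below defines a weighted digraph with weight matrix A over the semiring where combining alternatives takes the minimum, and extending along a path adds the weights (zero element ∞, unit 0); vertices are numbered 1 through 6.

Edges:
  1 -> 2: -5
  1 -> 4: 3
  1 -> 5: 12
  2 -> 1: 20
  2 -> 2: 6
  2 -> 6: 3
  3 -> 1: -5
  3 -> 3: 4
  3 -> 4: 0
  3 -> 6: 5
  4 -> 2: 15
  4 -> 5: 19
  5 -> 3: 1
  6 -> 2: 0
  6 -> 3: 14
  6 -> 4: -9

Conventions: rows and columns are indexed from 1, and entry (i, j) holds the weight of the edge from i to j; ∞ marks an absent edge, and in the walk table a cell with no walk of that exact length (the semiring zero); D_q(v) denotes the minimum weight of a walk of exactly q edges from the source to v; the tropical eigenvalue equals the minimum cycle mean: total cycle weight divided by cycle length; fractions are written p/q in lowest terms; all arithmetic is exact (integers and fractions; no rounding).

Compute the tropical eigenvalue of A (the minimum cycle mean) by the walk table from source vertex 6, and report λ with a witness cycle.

q=0: [∞, ∞, ∞, ∞, ∞, 0]
q=1: [∞, 0, 14, -9, ∞, ∞]
q=2: [9, 6, 18, 14, 10, 3]
q=3: [13, 3, 11, -6, 21, 9]
q=4: [6, 8, 15, 0, 13, 6]
q=5: [10, 1, 14, -3, 18, 11]
q=6: [9, 5, 18, 2, 16, 4]
Optimal cycle mean attained by: cycle 1->2->6->4->5->3->1, total (-5) + 3 + (-9) + 19 + 1 + (-5), length 6.
Answer: λ = 2/3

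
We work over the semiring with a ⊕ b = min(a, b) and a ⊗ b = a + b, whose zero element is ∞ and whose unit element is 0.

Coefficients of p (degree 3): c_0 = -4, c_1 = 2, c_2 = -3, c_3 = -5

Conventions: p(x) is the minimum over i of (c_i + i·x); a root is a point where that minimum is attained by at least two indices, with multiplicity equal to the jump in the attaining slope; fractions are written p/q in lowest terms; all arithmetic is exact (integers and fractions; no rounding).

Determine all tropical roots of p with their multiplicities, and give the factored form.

hull edge (i=0, c=-4) to (i=3, c=-5): slope -1/3, span 3
Factored form: p(x) = -5 ⊗ (x ⊕ 1/3) ⊗ (x ⊕ 1/3) ⊗ (x ⊕ 1/3)
Answer: roots = 1/3 (mult 3)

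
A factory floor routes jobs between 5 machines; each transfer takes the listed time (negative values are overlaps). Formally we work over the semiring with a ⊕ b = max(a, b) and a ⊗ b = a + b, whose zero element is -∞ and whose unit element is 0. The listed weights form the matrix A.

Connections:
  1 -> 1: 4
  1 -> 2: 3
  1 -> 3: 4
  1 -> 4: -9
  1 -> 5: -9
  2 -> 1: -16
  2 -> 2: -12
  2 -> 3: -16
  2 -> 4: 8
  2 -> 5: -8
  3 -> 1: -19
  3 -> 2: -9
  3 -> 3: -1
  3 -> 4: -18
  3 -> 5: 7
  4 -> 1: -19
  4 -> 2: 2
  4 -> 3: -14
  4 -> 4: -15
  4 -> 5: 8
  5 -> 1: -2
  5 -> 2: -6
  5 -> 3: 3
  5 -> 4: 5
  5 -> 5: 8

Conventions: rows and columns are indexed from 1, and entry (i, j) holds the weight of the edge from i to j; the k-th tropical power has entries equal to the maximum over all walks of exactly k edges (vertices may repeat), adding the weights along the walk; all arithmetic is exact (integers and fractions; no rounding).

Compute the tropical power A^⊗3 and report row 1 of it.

A^⊗2:
  [8, 7, 8, 11, 11]
  [-10, 10, -5, -3, 16]
  [5, 1, 10, 12, 15]
  [6, 2, 11, 13, 16]
  [6, 7, 11, 13, 16]
A^⊗3:
  [12, 13, 14, 16, 19]
  [14, 10, 19, 21, 24]
  [13, 14, 18, 20, 23]
  [14, 15, 19, 21, 24]
  [14, 15, 19, 21, 24]
Answer: row 1 of A^⊗3 = [12, 13, 14, 16, 19]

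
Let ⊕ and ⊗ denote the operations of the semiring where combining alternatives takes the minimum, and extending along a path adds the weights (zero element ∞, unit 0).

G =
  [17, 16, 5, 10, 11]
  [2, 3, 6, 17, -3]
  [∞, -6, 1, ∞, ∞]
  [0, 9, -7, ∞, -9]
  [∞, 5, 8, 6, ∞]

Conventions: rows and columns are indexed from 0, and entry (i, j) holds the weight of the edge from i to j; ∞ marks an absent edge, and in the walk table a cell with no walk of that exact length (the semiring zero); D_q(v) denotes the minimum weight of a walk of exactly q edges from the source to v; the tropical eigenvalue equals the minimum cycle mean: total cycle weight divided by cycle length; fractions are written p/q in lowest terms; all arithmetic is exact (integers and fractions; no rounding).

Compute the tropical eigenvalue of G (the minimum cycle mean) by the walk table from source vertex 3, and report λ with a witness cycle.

q=0: [∞, ∞, ∞, 0, ∞]
q=1: [0, 9, -7, ∞, -9]
q=2: [11, -13, -6, -3, 6]
q=3: [-11, -12, -10, 4, -16]
q=4: [-10, -16, -9, -10, -15]
q=5: [-14, -15, -17, -9, -19]
Optimal cycle mean attained by: cycle 1->4->3->2->1, total (-3) + 6 + (-7) + (-6), length 4.
Answer: λ = -5/2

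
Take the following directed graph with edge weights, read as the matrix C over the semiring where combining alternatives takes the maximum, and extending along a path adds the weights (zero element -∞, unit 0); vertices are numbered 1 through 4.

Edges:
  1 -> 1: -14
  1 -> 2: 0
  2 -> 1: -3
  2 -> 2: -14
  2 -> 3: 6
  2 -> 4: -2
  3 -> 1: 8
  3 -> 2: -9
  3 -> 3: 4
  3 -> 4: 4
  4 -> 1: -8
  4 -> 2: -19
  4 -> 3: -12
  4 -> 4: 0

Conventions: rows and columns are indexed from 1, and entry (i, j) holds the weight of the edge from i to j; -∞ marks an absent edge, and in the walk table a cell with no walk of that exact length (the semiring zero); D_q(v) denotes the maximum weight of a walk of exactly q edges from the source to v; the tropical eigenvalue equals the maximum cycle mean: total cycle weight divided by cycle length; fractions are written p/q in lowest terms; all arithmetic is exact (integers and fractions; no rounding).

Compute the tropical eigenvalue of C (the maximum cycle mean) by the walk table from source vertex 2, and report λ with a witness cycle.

q=0: [-∞, 0, -∞, -∞]
q=1: [-3, -14, 6, -2]
q=2: [14, -3, 10, 10]
q=3: [18, 14, 14, 14]
q=4: [22, 18, 20, 18]
Optimal cycle mean attained by: cycle 1->2->3->1, total 0 + 6 + 8, length 3.
Answer: λ = 14/3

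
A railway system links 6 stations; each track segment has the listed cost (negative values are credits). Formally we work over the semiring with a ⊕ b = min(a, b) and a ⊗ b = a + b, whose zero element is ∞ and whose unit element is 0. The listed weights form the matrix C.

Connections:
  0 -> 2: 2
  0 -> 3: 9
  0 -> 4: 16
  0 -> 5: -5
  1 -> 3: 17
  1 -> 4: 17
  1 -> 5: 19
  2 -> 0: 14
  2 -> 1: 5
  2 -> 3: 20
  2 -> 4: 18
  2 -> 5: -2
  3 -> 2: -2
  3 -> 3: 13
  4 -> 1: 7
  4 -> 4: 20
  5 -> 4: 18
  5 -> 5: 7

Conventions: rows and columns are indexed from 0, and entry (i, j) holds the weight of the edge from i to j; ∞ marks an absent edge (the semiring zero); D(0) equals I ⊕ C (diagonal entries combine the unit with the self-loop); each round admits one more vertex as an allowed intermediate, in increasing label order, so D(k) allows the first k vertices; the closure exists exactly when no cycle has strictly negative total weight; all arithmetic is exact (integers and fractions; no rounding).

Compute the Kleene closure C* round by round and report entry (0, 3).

D(0):
  [0, ∞, 2, 9, 16, -5]
  [∞, 0, ∞, 17, 17, 19]
  [14, 5, 0, 20, 18, -2]
  [∞, ∞, -2, 0, ∞, ∞]
  [∞, 7, ∞, ∞, 0, ∞]
  [∞, ∞, ∞, ∞, 18, 0]
D(1):
  [0, ∞, 2, 9, 16, -5]
  [∞, 0, ∞, 17, 17, 19]
  [14, 5, 0, 20, 18, -2]
  [∞, ∞, -2, 0, ∞, ∞]
  [∞, 7, ∞, ∞, 0, ∞]
  [∞, ∞, ∞, ∞, 18, 0]
D(2):
  [0, ∞, 2, 9, 16, -5]
  [∞, 0, ∞, 17, 17, 19]
  [14, 5, 0, 20, 18, -2]
  [∞, ∞, -2, 0, ∞, ∞]
  [∞, 7, ∞, 24, 0, 26]
  [∞, ∞, ∞, ∞, 18, 0]
D(3):
  [0, 7, 2, 9, 16, -5]
  [∞, 0, ∞, 17, 17, 19]
  [14, 5, 0, 20, 18, -2]
  [12, 3, -2, 0, 16, -4]
  [∞, 7, ∞, 24, 0, 26]
  [∞, ∞, ∞, ∞, 18, 0]
D(4):
  [0, 7, 2, 9, 16, -5]
  [29, 0, 15, 17, 17, 13]
  [14, 5, 0, 20, 18, -2]
  [12, 3, -2, 0, 16, -4]
  [36, 7, 22, 24, 0, 20]
  [∞, ∞, ∞, ∞, 18, 0]
D(5):
  [0, 7, 2, 9, 16, -5]
  [29, 0, 15, 17, 17, 13]
  [14, 5, 0, 20, 18, -2]
  [12, 3, -2, 0, 16, -4]
  [36, 7, 22, 24, 0, 20]
  [54, 25, 40, 42, 18, 0]
D(6):
  [0, 7, 2, 9, 13, -5]
  [29, 0, 15, 17, 17, 13]
  [14, 5, 0, 20, 16, -2]
  [12, 3, -2, 0, 14, -4]
  [36, 7, 22, 24, 0, 20]
  [54, 25, 40, 42, 18, 0]
Answer: C*[0][3] = 9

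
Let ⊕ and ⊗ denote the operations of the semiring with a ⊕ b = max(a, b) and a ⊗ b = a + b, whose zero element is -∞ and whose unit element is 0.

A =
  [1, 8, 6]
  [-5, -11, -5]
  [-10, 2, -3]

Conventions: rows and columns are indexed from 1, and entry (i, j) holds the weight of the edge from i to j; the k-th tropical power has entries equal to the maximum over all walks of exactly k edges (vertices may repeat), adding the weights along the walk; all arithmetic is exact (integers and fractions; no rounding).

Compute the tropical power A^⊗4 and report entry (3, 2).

A^⊗2:
  [3, 9, 7]
  [-4, 3, 1]
  [-3, -1, -3]
A^⊗3:
  [4, 11, 9]
  [-2, 4, 2]
  [-2, 5, 3]
A^⊗4:
  [6, 12, 10]
  [-1, 6, 4]
  [0, 6, 4]
Key observation: the optimum is the walk 3->2->1->1->2, with weight 2 + (-5) + 1 + 8 = 6.
Optimal value attained by: walk 3->2->1->1->2.
Answer: (A^⊗4)[3][2] = 6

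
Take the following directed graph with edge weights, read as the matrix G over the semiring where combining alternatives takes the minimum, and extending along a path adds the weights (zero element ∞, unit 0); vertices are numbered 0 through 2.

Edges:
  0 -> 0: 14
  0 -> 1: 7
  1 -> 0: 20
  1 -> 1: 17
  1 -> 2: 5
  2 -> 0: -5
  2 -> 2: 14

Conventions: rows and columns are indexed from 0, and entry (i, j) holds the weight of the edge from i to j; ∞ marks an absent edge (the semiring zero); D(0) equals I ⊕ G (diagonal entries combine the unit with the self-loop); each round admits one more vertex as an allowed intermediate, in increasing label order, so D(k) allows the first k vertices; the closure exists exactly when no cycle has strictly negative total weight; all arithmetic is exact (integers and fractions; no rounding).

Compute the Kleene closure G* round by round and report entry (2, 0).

D(0):
  [0, 7, ∞]
  [20, 0, 5]
  [-5, ∞, 0]
D(1):
  [0, 7, ∞]
  [20, 0, 5]
  [-5, 2, 0]
D(2):
  [0, 7, 12]
  [20, 0, 5]
  [-5, 2, 0]
D(3):
  [0, 7, 12]
  [0, 0, 5]
  [-5, 2, 0]
Answer: G*[2][0] = -5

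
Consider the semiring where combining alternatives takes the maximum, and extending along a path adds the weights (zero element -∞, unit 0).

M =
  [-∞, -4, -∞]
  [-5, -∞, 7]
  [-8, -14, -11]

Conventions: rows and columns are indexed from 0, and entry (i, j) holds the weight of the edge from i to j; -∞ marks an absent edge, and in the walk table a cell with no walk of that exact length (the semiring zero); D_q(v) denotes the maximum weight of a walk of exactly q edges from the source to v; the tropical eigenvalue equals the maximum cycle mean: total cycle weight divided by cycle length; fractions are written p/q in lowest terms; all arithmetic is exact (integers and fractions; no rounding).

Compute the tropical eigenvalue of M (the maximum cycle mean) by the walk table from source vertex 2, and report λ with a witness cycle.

q=0: [-∞, -∞, 0]
q=1: [-8, -14, -11]
q=2: [-19, -12, -7]
q=3: [-15, -21, -5]
Optimal cycle mean attained by: cycle 0->1->2->0, total (-4) + 7 + (-8), length 3.
Answer: λ = -5/3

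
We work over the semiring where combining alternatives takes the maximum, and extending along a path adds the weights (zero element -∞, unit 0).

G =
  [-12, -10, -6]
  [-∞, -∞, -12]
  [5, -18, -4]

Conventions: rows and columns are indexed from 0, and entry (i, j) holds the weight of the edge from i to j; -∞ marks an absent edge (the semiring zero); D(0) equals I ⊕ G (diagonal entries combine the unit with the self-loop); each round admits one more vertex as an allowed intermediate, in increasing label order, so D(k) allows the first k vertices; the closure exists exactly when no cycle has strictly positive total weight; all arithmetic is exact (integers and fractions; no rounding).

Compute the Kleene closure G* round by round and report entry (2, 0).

D(0):
  [0, -10, -6]
  [-∞, 0, -12]
  [5, -18, 0]
D(1):
  [0, -10, -6]
  [-∞, 0, -12]
  [5, -5, 0]
D(2):
  [0, -10, -6]
  [-∞, 0, -12]
  [5, -5, 0]
D(3):
  [0, -10, -6]
  [-7, 0, -12]
  [5, -5, 0]
Answer: G*[2][0] = 5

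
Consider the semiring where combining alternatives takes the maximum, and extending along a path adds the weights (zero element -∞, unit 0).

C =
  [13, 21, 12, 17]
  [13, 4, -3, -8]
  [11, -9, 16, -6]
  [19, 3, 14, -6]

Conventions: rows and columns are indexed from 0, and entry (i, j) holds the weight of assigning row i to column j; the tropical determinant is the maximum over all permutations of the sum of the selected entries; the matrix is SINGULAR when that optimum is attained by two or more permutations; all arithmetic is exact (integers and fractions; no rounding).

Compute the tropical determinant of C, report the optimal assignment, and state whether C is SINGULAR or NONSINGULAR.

σ = (0, 1, 2, 3): 13 + 4 + 16 + (-6) = 27
σ = (0, 1, 3, 2): 13 + 4 + (-6) + 14 = 25
σ = (0, 2, 1, 3): 13 + (-3) + (-9) + (-6) = -5
σ = (0, 2, 3, 1): 13 + (-3) + (-6) + 3 = 7
σ = (0, 3, 1, 2): 13 + (-8) + (-9) + 14 = 10
σ = (0, 3, 2, 1): 13 + (-8) + 16 + 3 = 24
σ = (1, 0, 2, 3): 21 + 13 + 16 + (-6) = 44
σ = (1, 0, 3, 2): 21 + 13 + (-6) + 14 = 42
σ = (1, 2, 0, 3): 21 + (-3) + 11 + (-6) = 23
σ = (1, 2, 3, 0): 21 + (-3) + (-6) + 19 = 31
σ = (1, 3, 0, 2): 21 + (-8) + 11 + 14 = 38
σ = (1, 3, 2, 0): 21 + (-8) + 16 + 19 = 48
σ = (2, 0, 1, 3): 12 + 13 + (-9) + (-6) = 10
σ = (2, 0, 3, 1): 12 + 13 + (-6) + 3 = 22
σ = (2, 1, 0, 3): 12 + 4 + 11 + (-6) = 21
σ = (2, 1, 3, 0): 12 + 4 + (-6) + 19 = 29
σ = (2, 3, 0, 1): 12 + (-8) + 11 + 3 = 18
σ = (2, 3, 1, 0): 12 + (-8) + (-9) + 19 = 14
σ = (3, 0, 1, 2): 17 + 13 + (-9) + 14 = 35
σ = (3, 0, 2, 1): 17 + 13 + 16 + 3 = 49
σ = (3, 1, 0, 2): 17 + 4 + 11 + 14 = 46
σ = (3, 1, 2, 0): 17 + 4 + 16 + 19 = 56
σ = (3, 2, 0, 1): 17 + (-3) + 11 + 3 = 28
σ = (3, 2, 1, 0): 17 + (-3) + (-9) + 19 = 24
Optimal value attained by: σ = (3, 1, 2, 0).
Answer: det⊕(C) = 56; verdict: NONSINGULAR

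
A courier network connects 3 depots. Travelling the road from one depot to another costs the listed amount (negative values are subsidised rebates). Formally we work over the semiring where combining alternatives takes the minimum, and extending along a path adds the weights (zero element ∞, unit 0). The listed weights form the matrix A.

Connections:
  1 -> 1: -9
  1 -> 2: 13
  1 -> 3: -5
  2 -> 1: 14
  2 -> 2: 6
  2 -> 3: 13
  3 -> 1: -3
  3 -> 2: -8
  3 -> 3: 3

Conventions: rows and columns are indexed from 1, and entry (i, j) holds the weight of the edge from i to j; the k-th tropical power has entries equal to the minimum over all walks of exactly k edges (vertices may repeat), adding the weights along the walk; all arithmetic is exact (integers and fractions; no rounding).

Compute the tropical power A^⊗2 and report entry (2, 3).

A^⊗2:
  [-18, -13, -14]
  [5, 5, 9]
  [-12, -5, -8]
Key observation: the optimum is the walk 2->1->3, with weight 14 + (-5) = 9.
Optimal value attained by: walk 2->1->3.
Answer: (A^⊗2)[2][3] = 9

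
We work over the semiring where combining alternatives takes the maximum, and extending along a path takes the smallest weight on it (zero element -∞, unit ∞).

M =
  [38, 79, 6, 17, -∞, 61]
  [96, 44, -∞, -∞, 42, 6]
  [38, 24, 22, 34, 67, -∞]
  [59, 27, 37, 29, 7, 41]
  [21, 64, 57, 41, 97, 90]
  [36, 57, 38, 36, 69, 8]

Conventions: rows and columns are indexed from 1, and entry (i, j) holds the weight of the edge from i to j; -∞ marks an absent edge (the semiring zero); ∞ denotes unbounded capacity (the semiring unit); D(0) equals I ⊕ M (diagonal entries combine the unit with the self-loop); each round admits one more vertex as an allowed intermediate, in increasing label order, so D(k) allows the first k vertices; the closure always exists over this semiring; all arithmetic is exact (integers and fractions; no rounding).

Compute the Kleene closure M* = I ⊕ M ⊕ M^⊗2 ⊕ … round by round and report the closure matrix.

D(0):
  [∞, 79, 6, 17, -∞, 61]
  [96, ∞, -∞, -∞, 42, 6]
  [38, 24, ∞, 34, 67, -∞]
  [59, 27, 37, ∞, 7, 41]
  [21, 64, 57, 41, ∞, 90]
  [36, 57, 38, 36, 69, ∞]
D(1):
  [∞, 79, 6, 17, -∞, 61]
  [96, ∞, 6, 17, 42, 61]
  [38, 38, ∞, 34, 67, 38]
  [59, 59, 37, ∞, 7, 59]
  [21, 64, 57, 41, ∞, 90]
  [36, 57, 38, 36, 69, ∞]
D(2):
  [∞, 79, 6, 17, 42, 61]
  [96, ∞, 6, 17, 42, 61]
  [38, 38, ∞, 34, 67, 38]
  [59, 59, 37, ∞, 42, 59]
  [64, 64, 57, 41, ∞, 90]
  [57, 57, 38, 36, 69, ∞]
D(3):
  [∞, 79, 6, 17, 42, 61]
  [96, ∞, 6, 17, 42, 61]
  [38, 38, ∞, 34, 67, 38]
  [59, 59, 37, ∞, 42, 59]
  [64, 64, 57, 41, ∞, 90]
  [57, 57, 38, 36, 69, ∞]
D(4):
  [∞, 79, 17, 17, 42, 61]
  [96, ∞, 17, 17, 42, 61]
  [38, 38, ∞, 34, 67, 38]
  [59, 59, 37, ∞, 42, 59]
  [64, 64, 57, 41, ∞, 90]
  [57, 57, 38, 36, 69, ∞]
D(5):
  [∞, 79, 42, 41, 42, 61]
  [96, ∞, 42, 41, 42, 61]
  [64, 64, ∞, 41, 67, 67]
  [59, 59, 42, ∞, 42, 59]
  [64, 64, 57, 41, ∞, 90]
  [64, 64, 57, 41, 69, ∞]
D(6):
  [∞, 79, 57, 41, 61, 61]
  [96, ∞, 57, 41, 61, 61]
  [64, 64, ∞, 41, 67, 67]
  [59, 59, 57, ∞, 59, 59]
  [64, 64, 57, 41, ∞, 90]
  [64, 64, 57, 41, 69, ∞]
Answer: M* = [[∞, 79, 57, 41, 61, 61], [96, ∞, 57, 41, 61, 61], [64, 64, ∞, 41, 67, 67], [59, 59, 57, ∞, 59, 59], [64, 64, 57, 41, ∞, 90], [64, 64, 57, 41, 69, ∞]]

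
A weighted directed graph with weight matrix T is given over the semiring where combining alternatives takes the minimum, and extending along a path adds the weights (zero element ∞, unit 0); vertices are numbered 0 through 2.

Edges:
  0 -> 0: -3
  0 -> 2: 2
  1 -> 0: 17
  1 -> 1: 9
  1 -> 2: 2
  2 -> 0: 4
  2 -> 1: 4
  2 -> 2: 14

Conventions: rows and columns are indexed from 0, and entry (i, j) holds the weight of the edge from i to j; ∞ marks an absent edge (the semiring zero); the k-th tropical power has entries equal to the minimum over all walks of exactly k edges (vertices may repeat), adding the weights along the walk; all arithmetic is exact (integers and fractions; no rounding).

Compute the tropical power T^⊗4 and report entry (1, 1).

T^⊗2:
  [-6, 6, -1]
  [6, 6, 11]
  [1, 13, 6]
T^⊗3:
  [-9, 3, -4]
  [3, 15, 8]
  [-2, 10, 3]
T^⊗4:
  [-12, 0, -7]
  [0, 12, 5]
  [-5, 7, 0]
Key observation: the optimum is the walk 1->2->0->2->1, with weight 2 + 4 + 2 + 4 = 12.
Optimal value attained by: walk 1->2->0->2->1.
Answer: (T^⊗4)[1][1] = 12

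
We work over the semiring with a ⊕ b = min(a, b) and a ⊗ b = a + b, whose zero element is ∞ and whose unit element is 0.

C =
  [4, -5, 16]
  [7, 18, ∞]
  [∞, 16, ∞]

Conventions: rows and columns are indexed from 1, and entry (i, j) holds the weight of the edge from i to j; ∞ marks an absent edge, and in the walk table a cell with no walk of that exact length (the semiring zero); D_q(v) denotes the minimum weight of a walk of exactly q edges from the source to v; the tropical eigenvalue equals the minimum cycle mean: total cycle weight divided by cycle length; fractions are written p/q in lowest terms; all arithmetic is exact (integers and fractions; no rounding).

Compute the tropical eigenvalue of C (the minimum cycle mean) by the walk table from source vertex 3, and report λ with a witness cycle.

q=0: [∞, ∞, 0]
q=1: [∞, 16, ∞]
q=2: [23, 34, ∞]
q=3: [27, 18, 39]
Optimal cycle mean attained by: cycle 1->2->1, total (-5) + 7, length 2.
Answer: λ = 1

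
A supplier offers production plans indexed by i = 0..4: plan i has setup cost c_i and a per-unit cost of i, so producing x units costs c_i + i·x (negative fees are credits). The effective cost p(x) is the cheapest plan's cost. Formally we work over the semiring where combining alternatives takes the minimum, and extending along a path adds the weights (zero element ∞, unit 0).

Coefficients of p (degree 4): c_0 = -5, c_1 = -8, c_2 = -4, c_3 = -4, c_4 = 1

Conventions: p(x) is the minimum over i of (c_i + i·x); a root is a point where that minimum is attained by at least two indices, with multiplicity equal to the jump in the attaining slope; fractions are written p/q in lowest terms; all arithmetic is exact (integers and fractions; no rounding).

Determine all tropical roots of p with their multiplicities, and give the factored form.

hull edge (i=0, c=-5) to (i=1, c=-8): slope -3, span 1
hull edge (i=1, c=-8) to (i=3, c=-4): slope 2, span 2
hull edge (i=3, c=-4) to (i=4, c=1): slope 5, span 1
Factored form: p(x) = 1 ⊗ (x ⊕ (-5)) ⊗ (x ⊕ (-2)) ⊗ (x ⊕ (-2)) ⊗ (x ⊕ 3)
Answer: roots = -5 (mult 1), -2 (mult 2), 3 (mult 1)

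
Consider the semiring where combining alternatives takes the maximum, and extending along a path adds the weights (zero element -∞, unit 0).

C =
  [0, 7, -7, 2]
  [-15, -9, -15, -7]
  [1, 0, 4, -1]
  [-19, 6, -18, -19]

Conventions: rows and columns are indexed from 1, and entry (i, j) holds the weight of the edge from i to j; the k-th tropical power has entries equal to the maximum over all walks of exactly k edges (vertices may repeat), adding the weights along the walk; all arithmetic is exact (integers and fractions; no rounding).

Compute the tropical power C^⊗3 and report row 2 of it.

C^⊗2:
  [0, 8, -3, 2]
  [-14, -1, -11, -13]
  [5, 8, 8, 3]
  [-9, -3, -9, -1]
C^⊗3:
  [0, 8, 1, 2]
  [-10, -7, -7, -8]
  [9, 12, 12, 7]
  [-8, 5, -5, -7]
Answer: row 2 of C^⊗3 = [-10, -7, -7, -8]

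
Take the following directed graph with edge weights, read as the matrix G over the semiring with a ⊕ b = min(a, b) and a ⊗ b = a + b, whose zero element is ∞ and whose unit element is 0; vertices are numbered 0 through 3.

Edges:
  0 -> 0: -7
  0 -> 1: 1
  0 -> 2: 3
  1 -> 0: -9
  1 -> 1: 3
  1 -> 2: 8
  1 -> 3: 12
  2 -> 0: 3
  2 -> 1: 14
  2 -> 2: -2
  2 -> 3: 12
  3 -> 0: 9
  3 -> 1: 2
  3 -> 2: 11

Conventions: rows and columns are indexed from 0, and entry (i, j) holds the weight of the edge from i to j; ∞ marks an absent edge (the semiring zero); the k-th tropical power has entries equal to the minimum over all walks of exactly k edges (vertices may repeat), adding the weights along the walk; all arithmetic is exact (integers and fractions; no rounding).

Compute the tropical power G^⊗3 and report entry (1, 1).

G^⊗2:
  [-14, -6, -4, 13]
  [-16, -8, -6, 15]
  [-4, 4, -4, 10]
  [-7, 5, 9, 14]
G^⊗3:
  [-21, -13, -11, 6]
  [-23, -15, -13, 4]
  [-11, -3, -6, 8]
  [-14, -6, -4, 17]
Key observation: the optimum is the walk 1->0->0->1, with weight (-9) + (-7) + 1 = -15.
Optimal value attained by: walk 1->0->0->1.
Answer: (G^⊗3)[1][1] = -15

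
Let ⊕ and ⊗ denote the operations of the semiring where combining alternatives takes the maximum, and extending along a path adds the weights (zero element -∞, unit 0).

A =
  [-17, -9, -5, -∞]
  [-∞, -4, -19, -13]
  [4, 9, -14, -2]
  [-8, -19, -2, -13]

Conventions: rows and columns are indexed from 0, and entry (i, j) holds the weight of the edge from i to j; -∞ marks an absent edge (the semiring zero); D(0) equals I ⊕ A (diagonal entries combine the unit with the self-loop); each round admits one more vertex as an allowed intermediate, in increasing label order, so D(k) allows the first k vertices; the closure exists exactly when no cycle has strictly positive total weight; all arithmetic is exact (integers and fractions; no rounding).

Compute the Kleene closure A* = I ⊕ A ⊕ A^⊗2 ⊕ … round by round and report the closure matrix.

D(0):
  [0, -9, -5, -∞]
  [-∞, 0, -19, -13]
  [4, 9, 0, -2]
  [-8, -19, -2, 0]
D(1):
  [0, -9, -5, -∞]
  [-∞, 0, -19, -13]
  [4, 9, 0, -2]
  [-8, -17, -2, 0]
D(2):
  [0, -9, -5, -22]
  [-∞, 0, -19, -13]
  [4, 9, 0, -2]
  [-8, -17, -2, 0]
D(3):
  [0, 4, -5, -7]
  [-15, 0, -19, -13]
  [4, 9, 0, -2]
  [2, 7, -2, 0]
D(4):
  [0, 4, -5, -7]
  [-11, 0, -15, -13]
  [4, 9, 0, -2]
  [2, 7, -2, 0]
Answer: A* = [[0, 4, -5, -7], [-11, 0, -15, -13], [4, 9, 0, -2], [2, 7, -2, 0]]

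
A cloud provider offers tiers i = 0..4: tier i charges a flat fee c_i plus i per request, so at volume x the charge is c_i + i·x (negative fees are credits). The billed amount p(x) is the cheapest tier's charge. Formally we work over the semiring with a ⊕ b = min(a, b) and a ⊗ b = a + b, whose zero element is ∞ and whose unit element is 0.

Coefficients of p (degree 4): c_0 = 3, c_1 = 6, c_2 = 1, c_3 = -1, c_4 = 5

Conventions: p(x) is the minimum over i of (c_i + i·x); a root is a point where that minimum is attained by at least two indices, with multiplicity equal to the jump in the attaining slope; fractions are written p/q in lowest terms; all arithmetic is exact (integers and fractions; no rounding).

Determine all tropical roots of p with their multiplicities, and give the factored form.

hull edge (i=0, c=3) to (i=3, c=-1): slope -4/3, span 3
hull edge (i=3, c=-1) to (i=4, c=5): slope 6, span 1
Factored form: p(x) = 5 ⊗ (x ⊕ (-6)) ⊗ (x ⊕ 4/3) ⊗ (x ⊕ 4/3) ⊗ (x ⊕ 4/3)
Answer: roots = -6 (mult 1), 4/3 (mult 3)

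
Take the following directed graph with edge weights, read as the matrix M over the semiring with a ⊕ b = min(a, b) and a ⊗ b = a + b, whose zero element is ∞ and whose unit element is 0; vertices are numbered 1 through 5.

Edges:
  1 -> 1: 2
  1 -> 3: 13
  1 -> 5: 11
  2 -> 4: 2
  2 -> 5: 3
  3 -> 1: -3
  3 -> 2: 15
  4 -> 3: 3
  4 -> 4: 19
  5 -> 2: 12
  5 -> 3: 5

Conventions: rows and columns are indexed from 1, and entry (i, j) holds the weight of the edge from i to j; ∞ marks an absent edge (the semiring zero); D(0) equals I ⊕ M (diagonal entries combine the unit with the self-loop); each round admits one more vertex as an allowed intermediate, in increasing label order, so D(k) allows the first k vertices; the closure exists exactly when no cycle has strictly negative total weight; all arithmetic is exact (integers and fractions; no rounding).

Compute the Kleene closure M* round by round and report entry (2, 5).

D(0):
  [0, ∞, 13, ∞, 11]
  [∞, 0, ∞, 2, 3]
  [-3, 15, 0, ∞, ∞]
  [∞, ∞, 3, 0, ∞]
  [∞, 12, 5, ∞, 0]
D(1):
  [0, ∞, 13, ∞, 11]
  [∞, 0, ∞, 2, 3]
  [-3, 15, 0, ∞, 8]
  [∞, ∞, 3, 0, ∞]
  [∞, 12, 5, ∞, 0]
D(2):
  [0, ∞, 13, ∞, 11]
  [∞, 0, ∞, 2, 3]
  [-3, 15, 0, 17, 8]
  [∞, ∞, 3, 0, ∞]
  [∞, 12, 5, 14, 0]
D(3):
  [0, 28, 13, 30, 11]
  [∞, 0, ∞, 2, 3]
  [-3, 15, 0, 17, 8]
  [0, 18, 3, 0, 11]
  [2, 12, 5, 14, 0]
D(4):
  [0, 28, 13, 30, 11]
  [2, 0, 5, 2, 3]
  [-3, 15, 0, 17, 8]
  [0, 18, 3, 0, 11]
  [2, 12, 5, 14, 0]
D(5):
  [0, 23, 13, 25, 11]
  [2, 0, 5, 2, 3]
  [-3, 15, 0, 17, 8]
  [0, 18, 3, 0, 11]
  [2, 12, 5, 14, 0]
Answer: M*[2][5] = 3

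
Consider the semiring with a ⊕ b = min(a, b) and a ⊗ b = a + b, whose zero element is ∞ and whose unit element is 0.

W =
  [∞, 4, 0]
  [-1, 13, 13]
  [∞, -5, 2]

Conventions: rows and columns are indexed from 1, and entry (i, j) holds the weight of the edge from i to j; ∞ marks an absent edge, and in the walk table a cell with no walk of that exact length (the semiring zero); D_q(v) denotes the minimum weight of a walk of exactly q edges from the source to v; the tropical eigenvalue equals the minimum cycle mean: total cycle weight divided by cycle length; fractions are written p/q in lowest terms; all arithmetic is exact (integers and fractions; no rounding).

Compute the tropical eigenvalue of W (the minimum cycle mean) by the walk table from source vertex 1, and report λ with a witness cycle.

q=0: [0, ∞, ∞]
q=1: [∞, 4, 0]
q=2: [3, -5, 2]
q=3: [-6, -3, 3]
Optimal cycle mean attained by: cycle 1->3->2->1, total 0 + (-5) + (-1), length 3.
Answer: λ = -2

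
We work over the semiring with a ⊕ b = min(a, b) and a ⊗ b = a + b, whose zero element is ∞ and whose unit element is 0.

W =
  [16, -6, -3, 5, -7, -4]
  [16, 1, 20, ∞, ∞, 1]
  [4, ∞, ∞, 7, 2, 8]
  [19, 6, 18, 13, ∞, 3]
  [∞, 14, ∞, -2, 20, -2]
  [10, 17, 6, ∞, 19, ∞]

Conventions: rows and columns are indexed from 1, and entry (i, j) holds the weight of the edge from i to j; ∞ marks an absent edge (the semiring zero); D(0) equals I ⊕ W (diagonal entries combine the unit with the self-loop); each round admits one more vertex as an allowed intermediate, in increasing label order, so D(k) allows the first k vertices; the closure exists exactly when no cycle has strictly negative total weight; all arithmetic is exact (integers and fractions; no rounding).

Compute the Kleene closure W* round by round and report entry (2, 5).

D(0):
  [0, -6, -3, 5, -7, -4]
  [16, 0, 20, ∞, ∞, 1]
  [4, ∞, 0, 7, 2, 8]
  [19, 6, 18, 0, ∞, 3]
  [∞, 14, ∞, -2, 0, -2]
  [10, 17, 6, ∞, 19, 0]
D(1):
  [0, -6, -3, 5, -7, -4]
  [16, 0, 13, 21, 9, 1]
  [4, -2, 0, 7, -3, 0]
  [19, 6, 16, 0, 12, 3]
  [∞, 14, ∞, -2, 0, -2]
  [10, 4, 6, 15, 3, 0]
D(2):
  [0, -6, -3, 5, -7, -5]
  [16, 0, 13, 21, 9, 1]
  [4, -2, 0, 7, -3, -1]
  [19, 6, 16, 0, 12, 3]
  [30, 14, 27, -2, 0, -2]
  [10, 4, 6, 15, 3, 0]
D(3):
  [0, -6, -3, 4, -7, -5]
  [16, 0, 13, 20, 9, 1]
  [4, -2, 0, 7, -3, -1]
  [19, 6, 16, 0, 12, 3]
  [30, 14, 27, -2, 0, -2]
  [10, 4, 6, 13, 3, 0]
D(4):
  [0, -6, -3, 4, -7, -5]
  [16, 0, 13, 20, 9, 1]
  [4, -2, 0, 7, -3, -1]
  [19, 6, 16, 0, 12, 3]
  [17, 4, 14, -2, 0, -2]
  [10, 4, 6, 13, 3, 0]
D(5):
  [0, -6, -3, -9, -7, -9]
  [16, 0, 13, 7, 9, 1]
  [4, -2, 0, -5, -3, -5]
  [19, 6, 16, 0, 12, 3]
  [17, 4, 14, -2, 0, -2]
  [10, 4, 6, 1, 3, 0]
D(6):
  [0, -6, -3, -9, -7, -9]
  [11, 0, 7, 2, 4, 1]
  [4, -2, 0, -5, -3, -5]
  [13, 6, 9, 0, 6, 3]
  [8, 2, 4, -2, 0, -2]
  [10, 4, 6, 1, 3, 0]
Answer: W*[2][5] = 4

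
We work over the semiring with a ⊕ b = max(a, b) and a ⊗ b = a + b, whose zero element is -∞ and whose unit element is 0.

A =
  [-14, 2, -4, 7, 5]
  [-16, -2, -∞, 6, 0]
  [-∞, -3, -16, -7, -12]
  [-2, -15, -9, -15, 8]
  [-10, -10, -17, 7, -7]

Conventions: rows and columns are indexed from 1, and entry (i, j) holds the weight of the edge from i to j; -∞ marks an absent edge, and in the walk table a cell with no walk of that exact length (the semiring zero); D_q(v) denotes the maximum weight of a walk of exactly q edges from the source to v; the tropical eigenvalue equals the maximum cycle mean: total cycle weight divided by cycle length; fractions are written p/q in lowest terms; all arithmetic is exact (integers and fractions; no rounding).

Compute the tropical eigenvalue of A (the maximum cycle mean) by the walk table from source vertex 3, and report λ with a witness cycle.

q=0: [-∞, -∞, 0, -∞, -∞]
q=1: [-∞, -3, -16, -7, -12]
q=2: [-9, -5, -16, 3, 1]
q=3: [1, -7, -6, 8, 11]
q=4: [6, 3, -1, 18, 16]
q=5: [16, 8, 9, 23, 26]
Optimal cycle mean attained by: cycle 4->5->4, total 8 + 7, length 2.
Answer: λ = 15/2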